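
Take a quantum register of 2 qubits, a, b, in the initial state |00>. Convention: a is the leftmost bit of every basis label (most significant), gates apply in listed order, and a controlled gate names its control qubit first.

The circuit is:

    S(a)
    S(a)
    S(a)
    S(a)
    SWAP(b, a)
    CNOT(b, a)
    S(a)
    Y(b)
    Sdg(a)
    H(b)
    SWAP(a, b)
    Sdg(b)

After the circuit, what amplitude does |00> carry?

The final state's coefficient on |00> equals sqrt(2)*I/2. Key observation: steps 1-4 multiply out to the identity, so the circuit reduces to the remaining gates.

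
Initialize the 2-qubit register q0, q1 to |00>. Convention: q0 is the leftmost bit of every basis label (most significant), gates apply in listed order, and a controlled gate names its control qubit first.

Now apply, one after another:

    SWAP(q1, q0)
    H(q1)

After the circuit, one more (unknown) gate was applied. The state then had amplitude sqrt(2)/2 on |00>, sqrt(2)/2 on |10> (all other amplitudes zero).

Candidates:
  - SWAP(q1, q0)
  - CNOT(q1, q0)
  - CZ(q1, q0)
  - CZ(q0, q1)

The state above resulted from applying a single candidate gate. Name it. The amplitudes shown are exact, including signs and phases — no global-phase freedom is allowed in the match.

It was SWAP(q1, q0) that produced the state shown.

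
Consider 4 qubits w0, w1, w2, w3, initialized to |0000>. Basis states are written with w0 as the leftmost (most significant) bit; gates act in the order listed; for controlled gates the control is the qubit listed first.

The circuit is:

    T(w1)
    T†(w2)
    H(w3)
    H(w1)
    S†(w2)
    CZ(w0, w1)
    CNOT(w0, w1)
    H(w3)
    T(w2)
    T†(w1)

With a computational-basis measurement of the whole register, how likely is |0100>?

A full measurement returns |0100> with probability 1/2.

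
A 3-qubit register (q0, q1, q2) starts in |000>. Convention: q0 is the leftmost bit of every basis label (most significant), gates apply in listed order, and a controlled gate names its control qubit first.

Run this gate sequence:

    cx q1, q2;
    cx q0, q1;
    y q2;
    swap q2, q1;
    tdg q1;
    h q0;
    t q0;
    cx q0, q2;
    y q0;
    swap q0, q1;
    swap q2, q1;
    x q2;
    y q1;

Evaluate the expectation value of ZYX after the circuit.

In the final state, ZYX has expectation sqrt(2)/2.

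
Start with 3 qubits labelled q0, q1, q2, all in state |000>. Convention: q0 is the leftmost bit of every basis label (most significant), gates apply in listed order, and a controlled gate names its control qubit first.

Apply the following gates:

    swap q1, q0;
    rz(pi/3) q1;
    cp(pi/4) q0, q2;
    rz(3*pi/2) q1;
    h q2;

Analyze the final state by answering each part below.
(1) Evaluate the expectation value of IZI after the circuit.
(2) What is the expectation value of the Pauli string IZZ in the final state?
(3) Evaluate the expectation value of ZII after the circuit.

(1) In the final state, IZI has expectation 1.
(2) In the final state, IZZ has expectation 0.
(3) The observable ZII averages to 1.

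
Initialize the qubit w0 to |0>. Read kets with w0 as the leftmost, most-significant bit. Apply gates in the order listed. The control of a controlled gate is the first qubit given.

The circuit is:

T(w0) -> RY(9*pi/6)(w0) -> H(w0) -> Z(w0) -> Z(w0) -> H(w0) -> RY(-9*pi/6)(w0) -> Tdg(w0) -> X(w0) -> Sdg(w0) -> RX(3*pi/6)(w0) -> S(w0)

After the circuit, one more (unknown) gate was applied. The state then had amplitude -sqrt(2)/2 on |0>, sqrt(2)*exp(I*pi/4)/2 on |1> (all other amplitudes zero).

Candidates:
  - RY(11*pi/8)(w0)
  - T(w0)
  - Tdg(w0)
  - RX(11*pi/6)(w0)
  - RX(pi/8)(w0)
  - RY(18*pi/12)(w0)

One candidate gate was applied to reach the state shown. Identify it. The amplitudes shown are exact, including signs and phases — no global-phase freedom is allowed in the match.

The applied gate was T(w0). Key observation: the block from step 1 through step 8 cancels to the identity and can be dropped.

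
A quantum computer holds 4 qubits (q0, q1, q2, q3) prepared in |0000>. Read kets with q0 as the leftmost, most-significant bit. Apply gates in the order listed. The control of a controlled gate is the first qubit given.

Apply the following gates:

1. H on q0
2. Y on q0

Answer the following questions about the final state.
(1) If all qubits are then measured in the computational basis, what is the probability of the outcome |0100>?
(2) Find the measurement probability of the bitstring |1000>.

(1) Outcome |0100> occurs with probability 0.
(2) A full measurement returns |1000> with probability 1/2.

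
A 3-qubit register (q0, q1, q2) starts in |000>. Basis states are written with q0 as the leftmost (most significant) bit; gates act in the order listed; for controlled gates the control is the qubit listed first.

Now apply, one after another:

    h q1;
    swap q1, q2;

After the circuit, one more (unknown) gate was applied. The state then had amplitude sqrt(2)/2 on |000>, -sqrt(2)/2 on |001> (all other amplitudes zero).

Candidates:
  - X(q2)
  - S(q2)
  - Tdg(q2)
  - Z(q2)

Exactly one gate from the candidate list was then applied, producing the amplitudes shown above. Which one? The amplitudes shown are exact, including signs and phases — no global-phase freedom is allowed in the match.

The applied gate was Z(q2).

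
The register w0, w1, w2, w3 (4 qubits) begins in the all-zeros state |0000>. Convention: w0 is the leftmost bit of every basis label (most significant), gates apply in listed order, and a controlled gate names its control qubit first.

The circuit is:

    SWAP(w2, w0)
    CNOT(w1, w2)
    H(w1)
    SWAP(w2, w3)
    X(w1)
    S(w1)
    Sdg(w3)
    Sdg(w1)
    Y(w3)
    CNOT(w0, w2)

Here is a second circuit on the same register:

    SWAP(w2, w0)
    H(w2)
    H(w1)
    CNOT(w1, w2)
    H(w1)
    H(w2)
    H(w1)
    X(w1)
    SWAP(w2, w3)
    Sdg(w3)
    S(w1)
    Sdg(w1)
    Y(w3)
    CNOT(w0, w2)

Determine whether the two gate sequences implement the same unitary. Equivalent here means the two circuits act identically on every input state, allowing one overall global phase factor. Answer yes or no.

No: there is an input state on which the two circuits produce genuinely different outputs (not merely differing by a phase).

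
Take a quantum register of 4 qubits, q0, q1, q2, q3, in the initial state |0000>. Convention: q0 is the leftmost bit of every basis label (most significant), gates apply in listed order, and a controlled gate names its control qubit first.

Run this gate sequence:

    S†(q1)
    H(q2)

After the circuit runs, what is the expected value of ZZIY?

In the final state, ZZIY has expectation 0.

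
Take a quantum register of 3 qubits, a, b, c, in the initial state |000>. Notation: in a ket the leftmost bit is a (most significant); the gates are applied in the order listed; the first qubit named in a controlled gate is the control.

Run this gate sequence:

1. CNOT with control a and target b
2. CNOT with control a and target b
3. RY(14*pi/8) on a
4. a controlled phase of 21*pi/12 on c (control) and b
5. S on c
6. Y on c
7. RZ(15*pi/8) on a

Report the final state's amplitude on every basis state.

After the circuit, the state carries amplitude sqrt(sqrt(2) + 2)*exp(9*I*pi/16)/2 on |001>, -sqrt(2 - sqrt(2))*exp(7*I*pi/16)/2 on |101>, and 0 on every other basis state. Key observation: the block from step 1 through step 2 cancels to the identity and can be dropped.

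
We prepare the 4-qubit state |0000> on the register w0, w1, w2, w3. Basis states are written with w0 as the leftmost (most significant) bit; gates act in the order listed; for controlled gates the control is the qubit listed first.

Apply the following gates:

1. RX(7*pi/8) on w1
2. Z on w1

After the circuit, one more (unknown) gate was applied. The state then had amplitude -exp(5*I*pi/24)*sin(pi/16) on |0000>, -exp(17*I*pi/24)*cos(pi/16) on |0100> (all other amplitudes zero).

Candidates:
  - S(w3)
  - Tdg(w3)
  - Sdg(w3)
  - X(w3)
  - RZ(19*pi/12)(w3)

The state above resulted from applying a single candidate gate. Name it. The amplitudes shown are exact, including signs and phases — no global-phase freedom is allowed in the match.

It was RZ(19*pi/12)(w3) that produced the state shown.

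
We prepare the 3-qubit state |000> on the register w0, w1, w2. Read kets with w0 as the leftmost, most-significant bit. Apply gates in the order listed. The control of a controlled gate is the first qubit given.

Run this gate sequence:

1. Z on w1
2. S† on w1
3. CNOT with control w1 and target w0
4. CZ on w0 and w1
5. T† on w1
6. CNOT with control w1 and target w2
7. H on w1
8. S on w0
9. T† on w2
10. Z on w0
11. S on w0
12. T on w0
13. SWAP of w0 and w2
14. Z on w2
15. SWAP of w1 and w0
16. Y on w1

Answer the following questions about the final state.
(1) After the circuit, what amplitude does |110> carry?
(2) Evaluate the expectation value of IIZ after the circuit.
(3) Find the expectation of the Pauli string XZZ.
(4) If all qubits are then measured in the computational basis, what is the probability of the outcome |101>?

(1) |110> carries amplitude sqrt(2)*I/2 in the final state.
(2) In the final state, IIZ has expectation 1.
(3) The expectation value of XZZ is -1.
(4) The probability of measuring |101> is 0.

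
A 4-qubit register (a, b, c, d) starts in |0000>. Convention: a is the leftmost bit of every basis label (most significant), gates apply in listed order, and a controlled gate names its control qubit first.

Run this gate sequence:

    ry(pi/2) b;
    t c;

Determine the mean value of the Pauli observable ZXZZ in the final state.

The expectation value of ZXZZ is 1.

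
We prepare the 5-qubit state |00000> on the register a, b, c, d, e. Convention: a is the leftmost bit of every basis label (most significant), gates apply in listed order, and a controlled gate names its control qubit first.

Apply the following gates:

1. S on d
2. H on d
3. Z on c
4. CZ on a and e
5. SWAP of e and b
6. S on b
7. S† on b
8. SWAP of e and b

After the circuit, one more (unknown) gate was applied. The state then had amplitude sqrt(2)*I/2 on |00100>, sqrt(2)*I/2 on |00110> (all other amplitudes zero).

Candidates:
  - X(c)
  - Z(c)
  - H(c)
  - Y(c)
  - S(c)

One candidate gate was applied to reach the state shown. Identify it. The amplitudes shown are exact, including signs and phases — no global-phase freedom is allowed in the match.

It was Y(c) that produced the state shown.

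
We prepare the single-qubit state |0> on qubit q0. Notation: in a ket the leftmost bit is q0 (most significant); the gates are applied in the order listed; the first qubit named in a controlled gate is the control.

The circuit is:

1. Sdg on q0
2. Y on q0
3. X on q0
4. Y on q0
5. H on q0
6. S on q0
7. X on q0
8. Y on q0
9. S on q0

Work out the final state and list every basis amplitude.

The final amplitudes are sqrt(2)*I/2 on |0>, -sqrt(2)*I/2 on |1>.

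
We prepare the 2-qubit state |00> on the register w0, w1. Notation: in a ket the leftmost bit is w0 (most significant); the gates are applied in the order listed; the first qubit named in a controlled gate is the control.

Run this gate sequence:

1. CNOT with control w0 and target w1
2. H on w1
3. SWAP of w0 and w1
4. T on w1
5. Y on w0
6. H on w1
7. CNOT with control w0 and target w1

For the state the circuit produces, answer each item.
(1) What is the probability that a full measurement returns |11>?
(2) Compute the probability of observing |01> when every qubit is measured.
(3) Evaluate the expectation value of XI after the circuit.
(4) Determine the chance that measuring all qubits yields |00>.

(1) A full measurement returns |11> with probability 1/4.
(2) Outcome |01> occurs with probability 1/4.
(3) The observable XI averages to -1.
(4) The probability of measuring |00> is 1/4.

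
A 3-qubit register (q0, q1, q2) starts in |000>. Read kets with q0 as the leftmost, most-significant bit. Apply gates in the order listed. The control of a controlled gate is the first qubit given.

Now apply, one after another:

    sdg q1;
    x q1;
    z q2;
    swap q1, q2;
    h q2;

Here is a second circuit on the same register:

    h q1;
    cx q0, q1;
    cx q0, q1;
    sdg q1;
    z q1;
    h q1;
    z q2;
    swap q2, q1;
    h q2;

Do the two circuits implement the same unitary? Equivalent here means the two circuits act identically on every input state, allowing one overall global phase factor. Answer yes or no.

No: there is an input state on which the two circuits produce genuinely different outputs (not merely differing by a phase).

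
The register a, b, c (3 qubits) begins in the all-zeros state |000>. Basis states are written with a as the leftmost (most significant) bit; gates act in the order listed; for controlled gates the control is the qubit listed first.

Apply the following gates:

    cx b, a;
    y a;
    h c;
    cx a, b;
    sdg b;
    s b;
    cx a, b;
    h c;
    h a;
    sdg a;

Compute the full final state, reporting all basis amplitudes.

The final amplitudes are sqrt(2)*I/2 on |000>, -sqrt(2)/2 on |100>, and 0 on every other basis state. Key observation: steps 3-8 multiply out to the identity, so the circuit reduces to the remaining gates.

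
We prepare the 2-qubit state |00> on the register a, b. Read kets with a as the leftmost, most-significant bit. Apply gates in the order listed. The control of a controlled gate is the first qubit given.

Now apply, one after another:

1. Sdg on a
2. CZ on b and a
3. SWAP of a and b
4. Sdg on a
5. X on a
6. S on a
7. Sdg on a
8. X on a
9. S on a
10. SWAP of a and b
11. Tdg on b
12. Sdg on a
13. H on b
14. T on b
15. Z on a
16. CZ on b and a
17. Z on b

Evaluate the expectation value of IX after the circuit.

In the final state, IX has expectation -sqrt(2)/2. Key observation: the block from step 3 through step 10 cancels to the identity and can be dropped.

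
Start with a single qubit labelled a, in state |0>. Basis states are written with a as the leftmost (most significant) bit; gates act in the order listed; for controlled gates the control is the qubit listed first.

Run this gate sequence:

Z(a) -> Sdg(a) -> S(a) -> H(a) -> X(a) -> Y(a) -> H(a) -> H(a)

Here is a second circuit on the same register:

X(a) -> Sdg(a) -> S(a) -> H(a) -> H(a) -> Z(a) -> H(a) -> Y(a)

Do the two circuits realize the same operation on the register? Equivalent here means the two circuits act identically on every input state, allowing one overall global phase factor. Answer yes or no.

No — the two circuits implement different unitaries, even allowing a global phase.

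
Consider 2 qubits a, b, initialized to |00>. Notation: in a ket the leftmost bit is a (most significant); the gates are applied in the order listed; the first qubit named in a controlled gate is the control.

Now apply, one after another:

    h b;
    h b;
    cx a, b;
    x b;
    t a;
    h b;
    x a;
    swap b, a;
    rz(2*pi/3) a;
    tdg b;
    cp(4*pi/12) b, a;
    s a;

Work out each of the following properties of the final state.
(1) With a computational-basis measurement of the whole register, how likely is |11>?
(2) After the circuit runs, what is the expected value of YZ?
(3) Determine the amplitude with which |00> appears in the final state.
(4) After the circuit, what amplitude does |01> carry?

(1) Outcome |11> occurs with probability 1/2. Key observation: gates 1-2 undo each other exactly, leaving only the rest of the circuit to track.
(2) The expectation value of YZ is -1.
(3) The final state's coefficient on |00> equals 0.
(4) The final state's coefficient on |01> equals -sqrt(2)*exp(5*I*pi/12)/2.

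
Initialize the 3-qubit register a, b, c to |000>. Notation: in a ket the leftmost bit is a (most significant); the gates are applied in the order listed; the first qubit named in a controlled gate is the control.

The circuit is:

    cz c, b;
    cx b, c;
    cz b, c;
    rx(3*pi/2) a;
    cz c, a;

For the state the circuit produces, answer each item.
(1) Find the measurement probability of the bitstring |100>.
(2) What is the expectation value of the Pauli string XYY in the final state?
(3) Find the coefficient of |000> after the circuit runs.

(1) The probability of measuring |100> is 1/2.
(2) In the final state, XYY has expectation 0.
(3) The amplitude on |000> is -sqrt(2)/2.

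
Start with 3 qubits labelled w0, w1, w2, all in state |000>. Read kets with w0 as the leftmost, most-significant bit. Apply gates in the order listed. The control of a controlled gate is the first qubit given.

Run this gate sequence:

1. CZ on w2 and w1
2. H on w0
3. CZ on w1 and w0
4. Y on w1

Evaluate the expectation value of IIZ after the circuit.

The expectation value of IIZ is 1.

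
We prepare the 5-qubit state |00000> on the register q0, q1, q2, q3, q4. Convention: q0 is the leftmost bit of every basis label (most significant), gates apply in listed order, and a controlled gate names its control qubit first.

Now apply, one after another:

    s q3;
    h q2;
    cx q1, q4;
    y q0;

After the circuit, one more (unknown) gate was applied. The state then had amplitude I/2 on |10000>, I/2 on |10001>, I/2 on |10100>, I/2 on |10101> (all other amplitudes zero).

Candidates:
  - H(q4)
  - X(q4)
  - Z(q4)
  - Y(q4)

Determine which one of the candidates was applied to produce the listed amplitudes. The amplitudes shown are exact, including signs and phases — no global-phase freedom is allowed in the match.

The applied gate was H(q4).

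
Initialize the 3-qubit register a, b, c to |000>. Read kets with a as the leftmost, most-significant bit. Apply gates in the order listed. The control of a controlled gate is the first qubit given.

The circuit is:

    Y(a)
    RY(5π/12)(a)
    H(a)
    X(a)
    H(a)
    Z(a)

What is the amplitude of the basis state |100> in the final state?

The final state's coefficient on |100> equals I*sqrt(6 - 3*sqrt(2))/4 + I*sqrt(sqrt(2) + 2)/4. Key observation: steps 3-6 multiply out to the identity, so the circuit reduces to the remaining gates.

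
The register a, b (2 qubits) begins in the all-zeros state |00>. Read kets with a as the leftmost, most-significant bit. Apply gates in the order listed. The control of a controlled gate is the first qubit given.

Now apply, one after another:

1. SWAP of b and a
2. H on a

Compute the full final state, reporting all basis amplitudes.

After the circuit, the state carries amplitude sqrt(2)/2 on |00>, 0 on |01>, sqrt(2)/2 on |10>, 0 on |11>.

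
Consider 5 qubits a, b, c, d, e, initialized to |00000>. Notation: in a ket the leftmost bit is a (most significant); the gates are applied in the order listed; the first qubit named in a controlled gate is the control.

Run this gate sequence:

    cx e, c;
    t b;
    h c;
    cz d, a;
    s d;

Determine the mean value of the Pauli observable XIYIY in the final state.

The expectation value of XIYIY is 0.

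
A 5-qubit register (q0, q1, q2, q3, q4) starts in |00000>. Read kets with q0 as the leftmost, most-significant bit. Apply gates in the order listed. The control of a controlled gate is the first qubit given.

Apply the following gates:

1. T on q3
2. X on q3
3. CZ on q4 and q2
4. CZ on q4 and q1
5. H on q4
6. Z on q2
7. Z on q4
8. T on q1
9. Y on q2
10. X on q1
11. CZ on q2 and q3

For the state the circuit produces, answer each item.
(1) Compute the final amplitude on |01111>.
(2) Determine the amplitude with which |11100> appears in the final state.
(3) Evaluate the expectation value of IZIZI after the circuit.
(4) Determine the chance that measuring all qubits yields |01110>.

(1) |01111> carries amplitude sqrt(2)*I/2 in the final state.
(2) |11100> carries amplitude 0 in the final state.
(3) In the final state, IZIZI has expectation 1.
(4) The probability of measuring |01110> is 1/2.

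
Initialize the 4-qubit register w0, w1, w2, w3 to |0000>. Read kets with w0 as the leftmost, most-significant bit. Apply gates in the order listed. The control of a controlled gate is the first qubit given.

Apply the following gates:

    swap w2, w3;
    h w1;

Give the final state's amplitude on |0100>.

|0100> carries amplitude sqrt(2)/2 in the final state.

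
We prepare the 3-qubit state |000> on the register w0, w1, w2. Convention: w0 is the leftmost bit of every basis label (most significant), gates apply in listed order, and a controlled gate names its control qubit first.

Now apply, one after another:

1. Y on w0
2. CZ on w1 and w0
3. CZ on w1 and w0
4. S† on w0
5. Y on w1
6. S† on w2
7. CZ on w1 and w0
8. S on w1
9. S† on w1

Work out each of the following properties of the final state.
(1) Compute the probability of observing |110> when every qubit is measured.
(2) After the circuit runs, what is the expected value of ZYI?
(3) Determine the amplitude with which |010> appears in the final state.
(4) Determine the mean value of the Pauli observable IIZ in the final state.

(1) Outcome |110> occurs with probability 1. Key observation: steps 2-3 multiply out to the identity, so the circuit reduces to the remaining gates.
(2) The expectation value of ZYI is 0.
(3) The amplitude on |010> is 0.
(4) In the final state, IIZ has expectation 1.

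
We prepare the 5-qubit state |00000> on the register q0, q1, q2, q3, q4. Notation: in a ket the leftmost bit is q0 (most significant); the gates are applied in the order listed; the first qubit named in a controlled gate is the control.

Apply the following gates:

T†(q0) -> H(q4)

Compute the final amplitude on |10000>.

The amplitude on |10000> is 0.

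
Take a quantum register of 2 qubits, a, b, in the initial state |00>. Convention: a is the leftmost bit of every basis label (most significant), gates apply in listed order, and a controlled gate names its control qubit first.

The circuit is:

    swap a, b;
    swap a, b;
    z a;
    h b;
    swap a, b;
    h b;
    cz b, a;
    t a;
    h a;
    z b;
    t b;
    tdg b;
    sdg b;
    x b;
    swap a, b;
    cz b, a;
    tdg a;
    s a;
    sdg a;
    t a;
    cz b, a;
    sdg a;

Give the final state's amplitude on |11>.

The final state's coefficient on |11> equals sqrt(2)*(-I + exp(3*I*pi/4))/4.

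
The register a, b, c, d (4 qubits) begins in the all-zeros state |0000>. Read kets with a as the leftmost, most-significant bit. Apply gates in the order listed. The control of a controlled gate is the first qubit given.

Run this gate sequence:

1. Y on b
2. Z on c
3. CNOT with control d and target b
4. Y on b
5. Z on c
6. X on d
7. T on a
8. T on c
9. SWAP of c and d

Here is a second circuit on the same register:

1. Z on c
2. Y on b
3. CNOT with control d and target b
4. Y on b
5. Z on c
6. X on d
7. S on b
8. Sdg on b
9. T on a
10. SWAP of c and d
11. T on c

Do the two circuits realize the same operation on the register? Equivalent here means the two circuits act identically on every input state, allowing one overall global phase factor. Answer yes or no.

No: there is an input state on which the two circuits produce genuinely different outputs (not merely differing by a phase).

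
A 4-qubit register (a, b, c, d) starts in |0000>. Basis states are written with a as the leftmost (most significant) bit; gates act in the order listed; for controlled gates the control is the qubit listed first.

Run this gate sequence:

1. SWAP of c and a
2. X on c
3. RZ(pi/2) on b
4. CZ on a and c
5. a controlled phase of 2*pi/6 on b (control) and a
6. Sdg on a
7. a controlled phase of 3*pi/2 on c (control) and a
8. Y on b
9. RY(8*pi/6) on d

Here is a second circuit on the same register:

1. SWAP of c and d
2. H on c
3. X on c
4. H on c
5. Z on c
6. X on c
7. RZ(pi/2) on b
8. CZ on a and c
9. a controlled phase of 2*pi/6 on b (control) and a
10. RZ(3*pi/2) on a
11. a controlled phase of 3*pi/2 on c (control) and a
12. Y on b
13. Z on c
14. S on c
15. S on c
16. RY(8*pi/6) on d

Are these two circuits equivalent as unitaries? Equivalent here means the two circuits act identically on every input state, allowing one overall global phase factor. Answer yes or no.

No: there is an input state on which the two circuits produce genuinely different outputs (not merely differing by a phase).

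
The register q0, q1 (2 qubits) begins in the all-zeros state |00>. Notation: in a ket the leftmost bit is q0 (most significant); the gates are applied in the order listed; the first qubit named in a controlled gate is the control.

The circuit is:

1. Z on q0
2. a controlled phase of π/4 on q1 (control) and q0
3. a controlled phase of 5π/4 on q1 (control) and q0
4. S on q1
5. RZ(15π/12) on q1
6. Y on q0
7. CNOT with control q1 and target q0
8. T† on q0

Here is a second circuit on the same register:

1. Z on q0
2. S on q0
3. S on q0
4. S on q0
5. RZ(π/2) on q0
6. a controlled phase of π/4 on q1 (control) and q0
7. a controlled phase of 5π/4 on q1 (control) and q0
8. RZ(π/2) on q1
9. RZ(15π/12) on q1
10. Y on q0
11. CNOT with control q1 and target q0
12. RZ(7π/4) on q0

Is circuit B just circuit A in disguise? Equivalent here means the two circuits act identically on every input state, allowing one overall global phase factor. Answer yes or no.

Yes — the two circuits implement the same unitary up to a global phase.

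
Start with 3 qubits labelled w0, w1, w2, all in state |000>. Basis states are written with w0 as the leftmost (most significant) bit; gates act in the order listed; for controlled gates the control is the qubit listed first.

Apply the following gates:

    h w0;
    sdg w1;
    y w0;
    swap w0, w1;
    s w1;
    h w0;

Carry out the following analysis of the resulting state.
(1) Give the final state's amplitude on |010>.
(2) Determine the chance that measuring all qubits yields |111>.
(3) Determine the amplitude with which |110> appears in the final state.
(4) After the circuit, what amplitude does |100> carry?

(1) |010> carries amplitude -1/2 in the final state.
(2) Outcome |111> occurs with probability 0.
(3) |110> carries amplitude -1/2 in the final state.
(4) |100> carries amplitude -I/2 in the final state.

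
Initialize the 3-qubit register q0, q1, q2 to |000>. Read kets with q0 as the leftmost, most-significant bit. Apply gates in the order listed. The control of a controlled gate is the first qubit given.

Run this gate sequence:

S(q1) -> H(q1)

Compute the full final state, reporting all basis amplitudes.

The resulting statevector has amplitude sqrt(2)/2 on |000>, sqrt(2)/2 on |010>, and 0 on every other basis state.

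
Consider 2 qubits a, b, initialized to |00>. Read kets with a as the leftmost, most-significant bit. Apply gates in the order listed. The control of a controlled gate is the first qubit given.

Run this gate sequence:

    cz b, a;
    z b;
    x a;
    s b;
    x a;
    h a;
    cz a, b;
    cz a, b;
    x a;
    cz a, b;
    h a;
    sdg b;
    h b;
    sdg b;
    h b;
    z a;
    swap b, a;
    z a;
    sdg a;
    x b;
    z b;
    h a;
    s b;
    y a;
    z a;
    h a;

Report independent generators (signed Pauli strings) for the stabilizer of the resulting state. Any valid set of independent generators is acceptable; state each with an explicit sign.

The final state is stabilized by the group generated by +XI, -IZ; other independent generating sets are equally valid.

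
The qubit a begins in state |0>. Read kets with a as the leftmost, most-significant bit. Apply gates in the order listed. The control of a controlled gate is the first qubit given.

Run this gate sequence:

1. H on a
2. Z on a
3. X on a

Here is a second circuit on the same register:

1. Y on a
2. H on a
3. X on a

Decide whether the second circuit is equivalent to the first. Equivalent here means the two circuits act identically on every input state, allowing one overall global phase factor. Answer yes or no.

No — the two circuits implement different unitaries, even allowing a global phase.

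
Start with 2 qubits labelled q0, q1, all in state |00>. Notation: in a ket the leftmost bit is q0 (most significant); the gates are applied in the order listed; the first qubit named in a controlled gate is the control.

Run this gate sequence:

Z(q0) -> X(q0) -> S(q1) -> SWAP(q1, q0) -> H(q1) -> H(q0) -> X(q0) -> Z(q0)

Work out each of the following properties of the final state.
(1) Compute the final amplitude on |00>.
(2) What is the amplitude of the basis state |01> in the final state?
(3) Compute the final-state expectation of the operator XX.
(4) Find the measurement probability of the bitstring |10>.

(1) |00> carries amplitude 1/2 in the final state.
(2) The final state's coefficient on |01> equals -1/2.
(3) The expectation value of XX is 1.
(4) Outcome |10> occurs with probability 1/4.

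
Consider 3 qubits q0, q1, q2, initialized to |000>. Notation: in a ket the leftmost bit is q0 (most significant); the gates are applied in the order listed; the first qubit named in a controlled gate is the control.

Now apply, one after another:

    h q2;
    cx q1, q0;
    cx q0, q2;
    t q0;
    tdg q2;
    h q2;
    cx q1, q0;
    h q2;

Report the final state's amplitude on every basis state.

The resulting statevector has amplitude sqrt(2)/2 on |000>, -sqrt(2)*exp(3*I*pi/4)/2 on |001>, and 0 on every other basis state.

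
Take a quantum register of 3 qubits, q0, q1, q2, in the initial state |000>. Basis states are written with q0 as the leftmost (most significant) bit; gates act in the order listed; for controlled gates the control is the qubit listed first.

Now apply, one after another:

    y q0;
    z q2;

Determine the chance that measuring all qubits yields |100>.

The probability of measuring |100> is 1.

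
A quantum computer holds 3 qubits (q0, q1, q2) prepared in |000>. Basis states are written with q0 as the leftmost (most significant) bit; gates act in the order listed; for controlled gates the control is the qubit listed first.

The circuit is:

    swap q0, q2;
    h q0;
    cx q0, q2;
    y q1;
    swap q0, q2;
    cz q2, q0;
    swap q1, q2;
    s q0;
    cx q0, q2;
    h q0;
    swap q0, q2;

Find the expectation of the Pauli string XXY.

The observable XXY averages to 1.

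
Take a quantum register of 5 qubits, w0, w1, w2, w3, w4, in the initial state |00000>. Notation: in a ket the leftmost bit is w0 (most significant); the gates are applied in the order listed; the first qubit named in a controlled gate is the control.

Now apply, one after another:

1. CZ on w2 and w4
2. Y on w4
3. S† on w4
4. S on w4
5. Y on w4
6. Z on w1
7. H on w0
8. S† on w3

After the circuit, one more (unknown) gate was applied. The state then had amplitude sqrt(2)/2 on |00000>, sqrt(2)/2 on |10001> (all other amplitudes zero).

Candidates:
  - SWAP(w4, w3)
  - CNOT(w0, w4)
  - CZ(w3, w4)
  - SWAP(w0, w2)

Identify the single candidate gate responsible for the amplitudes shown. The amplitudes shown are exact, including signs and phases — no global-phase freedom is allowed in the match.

The unique candidate consistent with the amplitudes is CNOT(w0, w4).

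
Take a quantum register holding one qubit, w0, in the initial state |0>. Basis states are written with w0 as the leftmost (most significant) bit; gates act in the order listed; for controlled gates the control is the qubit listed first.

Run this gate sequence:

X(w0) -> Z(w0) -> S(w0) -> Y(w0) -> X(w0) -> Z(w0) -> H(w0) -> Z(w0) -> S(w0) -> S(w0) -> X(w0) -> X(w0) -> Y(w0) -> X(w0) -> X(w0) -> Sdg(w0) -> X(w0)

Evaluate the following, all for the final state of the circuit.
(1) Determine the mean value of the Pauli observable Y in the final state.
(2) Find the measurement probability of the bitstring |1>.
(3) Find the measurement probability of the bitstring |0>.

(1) The observable Y averages to 1.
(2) Outcome |1> occurs with probability 1/2.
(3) Outcome |0> occurs with probability 1/2.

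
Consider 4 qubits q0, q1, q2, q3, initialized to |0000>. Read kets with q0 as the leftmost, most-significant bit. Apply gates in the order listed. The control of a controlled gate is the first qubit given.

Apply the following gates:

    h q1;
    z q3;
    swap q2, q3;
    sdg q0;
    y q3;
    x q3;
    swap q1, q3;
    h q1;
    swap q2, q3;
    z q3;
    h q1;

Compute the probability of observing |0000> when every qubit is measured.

A full measurement returns |0000> with probability 1/2.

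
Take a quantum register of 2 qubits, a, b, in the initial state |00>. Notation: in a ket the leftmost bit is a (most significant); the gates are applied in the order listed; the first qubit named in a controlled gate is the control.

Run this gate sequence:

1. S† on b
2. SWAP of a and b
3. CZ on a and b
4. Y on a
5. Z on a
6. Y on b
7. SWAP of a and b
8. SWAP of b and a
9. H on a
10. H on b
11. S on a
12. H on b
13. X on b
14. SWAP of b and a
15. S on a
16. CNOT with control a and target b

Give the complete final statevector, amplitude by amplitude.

The resulting statevector has amplitude sqrt(2)/2 on |00>, -sqrt(2)*I/2 on |01>, 0 on |10>, 0 on |11>.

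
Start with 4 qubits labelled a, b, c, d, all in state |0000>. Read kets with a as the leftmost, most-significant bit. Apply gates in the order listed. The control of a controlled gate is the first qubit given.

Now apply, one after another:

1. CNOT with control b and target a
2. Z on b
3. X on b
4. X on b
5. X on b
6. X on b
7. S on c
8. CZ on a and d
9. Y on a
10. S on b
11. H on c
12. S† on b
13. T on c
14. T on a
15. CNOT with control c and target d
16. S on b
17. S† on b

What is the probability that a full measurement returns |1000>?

A full measurement returns |1000> with probability 1/2.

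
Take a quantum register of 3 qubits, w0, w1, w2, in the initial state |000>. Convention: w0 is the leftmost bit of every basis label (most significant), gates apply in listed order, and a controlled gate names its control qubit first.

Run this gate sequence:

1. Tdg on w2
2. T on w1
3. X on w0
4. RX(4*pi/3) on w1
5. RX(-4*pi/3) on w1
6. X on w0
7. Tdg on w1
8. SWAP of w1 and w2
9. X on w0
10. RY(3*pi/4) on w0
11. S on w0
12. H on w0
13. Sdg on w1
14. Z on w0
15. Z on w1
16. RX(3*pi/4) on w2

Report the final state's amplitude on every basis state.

After the circuit, the state carries amplitude -1/4 - I/4 + sqrt(2)*I/4 on |000>, 1/4 + I/4 + sqrt(2)*I/4 on |001>, 0 on |010>, 0 on |011>, 1/4 - I/4 + sqrt(2)*I/4 on |100>, 1/4 - sqrt(2)*I/4 - I/4 on |101>, 0 on |110>, 0 on |111>. Key observation: gates 2-7 undo each other exactly, leaving only the rest of the circuit to track.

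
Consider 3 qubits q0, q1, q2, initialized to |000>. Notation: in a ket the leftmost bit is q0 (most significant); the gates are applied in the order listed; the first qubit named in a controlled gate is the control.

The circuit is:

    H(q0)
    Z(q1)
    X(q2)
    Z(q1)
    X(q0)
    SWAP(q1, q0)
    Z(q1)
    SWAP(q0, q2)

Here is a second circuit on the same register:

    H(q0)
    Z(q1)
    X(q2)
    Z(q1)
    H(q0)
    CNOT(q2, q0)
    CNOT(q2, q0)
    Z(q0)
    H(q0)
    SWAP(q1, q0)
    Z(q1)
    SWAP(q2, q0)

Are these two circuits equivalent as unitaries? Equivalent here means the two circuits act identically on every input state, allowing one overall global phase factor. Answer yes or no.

Yes — the two circuits implement the same unitary up to a global phase.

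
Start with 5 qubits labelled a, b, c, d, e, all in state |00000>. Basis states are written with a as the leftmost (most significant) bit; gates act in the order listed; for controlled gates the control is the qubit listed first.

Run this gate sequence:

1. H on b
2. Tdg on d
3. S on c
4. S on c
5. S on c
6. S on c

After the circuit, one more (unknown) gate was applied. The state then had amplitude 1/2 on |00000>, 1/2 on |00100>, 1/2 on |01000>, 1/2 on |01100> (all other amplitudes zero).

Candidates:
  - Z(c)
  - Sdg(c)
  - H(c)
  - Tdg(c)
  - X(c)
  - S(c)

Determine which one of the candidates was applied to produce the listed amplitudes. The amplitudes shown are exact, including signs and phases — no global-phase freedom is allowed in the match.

It was H(c) that produced the state shown. Key observation: the block from step 3 through step 6 cancels to the identity and can be dropped.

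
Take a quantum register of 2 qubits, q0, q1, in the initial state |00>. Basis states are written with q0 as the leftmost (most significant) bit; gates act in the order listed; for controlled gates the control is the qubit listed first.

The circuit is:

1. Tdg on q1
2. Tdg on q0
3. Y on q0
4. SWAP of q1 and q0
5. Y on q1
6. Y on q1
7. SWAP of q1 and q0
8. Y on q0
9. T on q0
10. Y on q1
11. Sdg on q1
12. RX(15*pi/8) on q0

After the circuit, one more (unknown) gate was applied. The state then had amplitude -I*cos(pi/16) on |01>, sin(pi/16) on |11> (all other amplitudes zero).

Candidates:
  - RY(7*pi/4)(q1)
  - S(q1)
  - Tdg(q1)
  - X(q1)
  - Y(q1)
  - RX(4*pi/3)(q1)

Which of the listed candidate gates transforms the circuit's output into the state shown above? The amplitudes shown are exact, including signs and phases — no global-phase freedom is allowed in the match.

It was S(q1) that produced the state shown. Key observation: steps 2-9 multiply out to the identity, so the circuit reduces to the remaining gates.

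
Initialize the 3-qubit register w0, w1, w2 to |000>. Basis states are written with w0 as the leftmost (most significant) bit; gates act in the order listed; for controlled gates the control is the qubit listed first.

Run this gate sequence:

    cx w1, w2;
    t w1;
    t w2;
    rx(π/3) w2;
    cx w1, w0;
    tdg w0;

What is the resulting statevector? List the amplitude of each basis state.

The resulting statevector has amplitude sqrt(3)/2 on |000>, -I/2 on |001>, and 0 on every other basis state.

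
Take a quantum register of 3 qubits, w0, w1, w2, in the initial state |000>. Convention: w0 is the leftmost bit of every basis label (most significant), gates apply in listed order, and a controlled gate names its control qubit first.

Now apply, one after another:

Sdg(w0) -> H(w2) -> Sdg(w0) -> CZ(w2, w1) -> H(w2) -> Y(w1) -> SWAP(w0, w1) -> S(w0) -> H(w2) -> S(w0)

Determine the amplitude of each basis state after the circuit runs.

After the circuit, the state carries amplitude -sqrt(2)*I/2 on |100>, -sqrt(2)*I/2 on |101>, and 0 on every other basis state.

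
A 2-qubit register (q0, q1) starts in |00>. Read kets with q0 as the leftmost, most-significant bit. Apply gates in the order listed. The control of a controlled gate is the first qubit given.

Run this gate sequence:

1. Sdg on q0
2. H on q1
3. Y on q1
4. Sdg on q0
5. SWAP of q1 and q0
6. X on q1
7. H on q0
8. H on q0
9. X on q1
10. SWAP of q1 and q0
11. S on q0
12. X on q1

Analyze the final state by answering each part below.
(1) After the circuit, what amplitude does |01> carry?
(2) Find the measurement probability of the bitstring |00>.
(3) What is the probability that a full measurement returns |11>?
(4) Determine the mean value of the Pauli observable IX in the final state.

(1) The final state's coefficient on |01> equals -sqrt(2)*I/2. Key observation: gates 4-11 undo each other exactly, leaving only the rest of the circuit to track.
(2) Outcome |00> occurs with probability 1/2.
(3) The probability of measuring |11> is 0.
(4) The observable IX averages to -1.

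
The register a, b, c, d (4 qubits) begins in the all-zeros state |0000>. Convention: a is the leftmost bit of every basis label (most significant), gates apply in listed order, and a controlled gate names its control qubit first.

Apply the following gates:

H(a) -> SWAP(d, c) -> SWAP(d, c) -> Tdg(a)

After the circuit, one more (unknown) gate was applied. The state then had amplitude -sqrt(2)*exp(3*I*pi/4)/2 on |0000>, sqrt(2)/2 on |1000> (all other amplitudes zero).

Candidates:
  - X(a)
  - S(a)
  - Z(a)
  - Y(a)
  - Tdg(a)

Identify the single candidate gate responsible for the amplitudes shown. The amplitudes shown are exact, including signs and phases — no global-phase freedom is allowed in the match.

The applied gate was X(a).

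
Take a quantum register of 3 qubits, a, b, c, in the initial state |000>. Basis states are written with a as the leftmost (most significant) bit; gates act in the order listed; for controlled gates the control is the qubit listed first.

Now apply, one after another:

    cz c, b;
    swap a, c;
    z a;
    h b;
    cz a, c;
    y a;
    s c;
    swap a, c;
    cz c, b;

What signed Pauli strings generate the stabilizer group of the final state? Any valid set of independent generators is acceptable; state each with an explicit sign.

The final state is stabilized by the group generated by -IXI, +ZII, -IIZ; other independent generating sets are equally valid.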